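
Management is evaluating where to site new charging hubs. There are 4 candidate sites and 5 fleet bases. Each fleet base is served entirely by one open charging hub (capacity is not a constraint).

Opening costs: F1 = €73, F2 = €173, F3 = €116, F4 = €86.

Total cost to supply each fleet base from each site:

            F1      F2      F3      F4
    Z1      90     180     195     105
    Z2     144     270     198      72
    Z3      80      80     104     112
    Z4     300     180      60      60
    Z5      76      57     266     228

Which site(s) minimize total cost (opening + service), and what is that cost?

Open F1 and F4; minimum total cost 537.

For any fixed open set, each fleet base goes to its cheapest open site; total = fixed + service.
{F1, F4}: Z1→F1 90, Z2→F4 72, Z3→F1 80, Z4→F4 60, Z5→F1 76. Service 378; fixed 159; total 537.
{F2, F4}: Z1→F4 105, Z2→F4 72, Z3→F2 80, Z4→F4 60, Z5→F2 57. Service 374; fixed 259; total 633.
{F1, F3}: Z1→F1 90, Z2→F1 144, Z3→F1 80, Z4→F3 60, Z5→F1 76. Service 450; fixed 189; total 639.
{F1, F2, F3, F4}: Z1→F1 90, Z2→F4 72, Z3→F1 80, Z4→F3 60, Z5→F2 57. Service 359; fixed 448; total 807.
No other subset beats 537.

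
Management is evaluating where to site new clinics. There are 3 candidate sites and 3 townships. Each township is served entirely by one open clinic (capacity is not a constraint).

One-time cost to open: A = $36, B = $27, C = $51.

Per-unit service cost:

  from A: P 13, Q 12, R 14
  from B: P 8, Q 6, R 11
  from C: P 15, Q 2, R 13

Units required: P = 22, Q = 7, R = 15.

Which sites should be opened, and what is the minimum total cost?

For any fixed open set, each township goes to its cheapest open site; total = fixed + service.
{B}: P→B 8·22=176, Q→B 6·7=42, R→B 11·15=165. Service 383; fixed 27; total 410.
{B, C}: P→B 8·22=176, Q→C 2·7=14, R→B 11·15=165. Service 355; fixed 78; total 433.
{A, B}: P→B 8·22=176, Q→B 6·7=42, R→B 11·15=165. Service 383; fixed 63; total 446.
{A, B, C}: service 355 + fixed 114 = 469
No other subset beats 410.

Open B only; minimum total cost 410.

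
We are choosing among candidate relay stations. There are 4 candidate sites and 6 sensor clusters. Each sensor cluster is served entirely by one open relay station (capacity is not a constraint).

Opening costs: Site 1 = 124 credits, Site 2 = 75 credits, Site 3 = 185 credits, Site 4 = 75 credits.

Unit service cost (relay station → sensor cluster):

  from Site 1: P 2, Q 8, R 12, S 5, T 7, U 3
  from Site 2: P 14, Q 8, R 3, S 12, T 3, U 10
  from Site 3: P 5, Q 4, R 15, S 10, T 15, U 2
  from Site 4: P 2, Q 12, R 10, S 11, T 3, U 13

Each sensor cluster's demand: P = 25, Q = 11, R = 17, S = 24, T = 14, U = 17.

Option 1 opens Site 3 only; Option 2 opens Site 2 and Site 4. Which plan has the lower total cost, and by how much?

Option 1: {Site 3}: P→Site 3 5·25=125, Q→Site 3 4·11=44, R→Site 3 15·17=255, S→Site 3 10·24=240, T→Site 3 15·14=210, U→Site 3 2·17=34. Service 908; fixed 185; total 1093.
Option 2: {Site 2, Site 4}: P→Site 4 2·25=50, Q→Site 2 8·11=88, R→Site 2 3·17=51, S→Site 4 11·24=264, T→Site 2 3·14=42, U→Site 2 10·17=170. Service 665; fixed 150; total 815.
Difference: |1093 − 815| = 278.

Option 2 is cheaper by 278.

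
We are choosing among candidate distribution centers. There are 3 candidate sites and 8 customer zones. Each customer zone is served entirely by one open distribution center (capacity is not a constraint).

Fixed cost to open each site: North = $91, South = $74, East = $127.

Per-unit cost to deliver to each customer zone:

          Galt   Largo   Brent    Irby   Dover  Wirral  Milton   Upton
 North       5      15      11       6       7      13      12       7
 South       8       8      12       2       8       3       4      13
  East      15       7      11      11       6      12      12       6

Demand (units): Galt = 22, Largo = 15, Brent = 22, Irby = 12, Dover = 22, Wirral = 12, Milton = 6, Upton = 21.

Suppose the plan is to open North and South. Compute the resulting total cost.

Each customer zone is assigned to its cheapest site among the open ones.
{North, South}: Galt→North 5·22=110, Largo→South 8·15=120, Brent→North 11·22=242, Irby→South 2·12=24, Dover→North 7·22=154, Wirral→South 3·12=36, Milton→South 4·6=24, Upton→North 7·21=147. Service 857; fixed 165; total 1022.

Total cost: 1022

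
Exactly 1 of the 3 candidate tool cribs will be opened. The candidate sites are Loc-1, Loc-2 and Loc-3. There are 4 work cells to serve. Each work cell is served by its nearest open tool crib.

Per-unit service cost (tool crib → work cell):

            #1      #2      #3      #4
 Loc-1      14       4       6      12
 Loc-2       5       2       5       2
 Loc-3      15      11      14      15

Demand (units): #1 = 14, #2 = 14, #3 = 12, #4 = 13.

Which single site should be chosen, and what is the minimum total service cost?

With exactly 1 open, each work cell uses its cheapest among the chosen.
{Loc-2}: #1→Loc-2 5·14=70, #2→Loc-2 2·14=28, #3→Loc-2 5·12=60, #4→Loc-2 2·13=26. Service cost 184.
{Loc-1}: service cost 480
{Loc-3}: service cost 727
Among all 3 size-1 choices, {Loc-2} is lowest.

Choose Loc-2 only; total service cost 184.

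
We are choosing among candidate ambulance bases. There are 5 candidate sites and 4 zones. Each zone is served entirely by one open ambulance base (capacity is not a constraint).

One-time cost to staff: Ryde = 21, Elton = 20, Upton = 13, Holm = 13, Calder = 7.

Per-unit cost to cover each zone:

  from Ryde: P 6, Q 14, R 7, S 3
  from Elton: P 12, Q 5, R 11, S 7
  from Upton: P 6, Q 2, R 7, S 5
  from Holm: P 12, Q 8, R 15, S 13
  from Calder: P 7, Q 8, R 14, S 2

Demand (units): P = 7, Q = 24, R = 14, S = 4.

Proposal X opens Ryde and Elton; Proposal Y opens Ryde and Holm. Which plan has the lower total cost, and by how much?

Proposal X is cheaper by 65.

Proposal X: {Ryde, Elton}: P→Ryde 6·7=42, Q→Elton 5·24=120, R→Ryde 7·14=98, S→Ryde 3·4=12. Service 272; fixed 41; total 313.
Proposal Y: {Ryde, Holm}: P→Ryde 6·7=42, Q→Holm 8·24=192, R→Ryde 7·14=98, S→Ryde 3·4=12. Service 344; fixed 34; total 378.
Difference: |313 − 378| = 65.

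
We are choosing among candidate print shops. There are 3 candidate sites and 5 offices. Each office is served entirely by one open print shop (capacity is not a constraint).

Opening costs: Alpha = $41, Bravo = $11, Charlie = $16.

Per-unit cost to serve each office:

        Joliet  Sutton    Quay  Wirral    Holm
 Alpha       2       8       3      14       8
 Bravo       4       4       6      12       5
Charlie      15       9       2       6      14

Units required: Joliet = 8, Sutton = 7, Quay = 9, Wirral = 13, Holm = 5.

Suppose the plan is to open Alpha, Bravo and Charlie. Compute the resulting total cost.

Total cost: 233

Each office is assigned to its cheapest site among the open ones.
{Alpha, Bravo, Charlie}: Joliet→Alpha 2·8=16, Sutton→Bravo 4·7=28, Quay→Charlie 2·9=18, Wirral→Charlie 6·13=78, Holm→Bravo 5·5=25. Service 165; fixed 68; total 233.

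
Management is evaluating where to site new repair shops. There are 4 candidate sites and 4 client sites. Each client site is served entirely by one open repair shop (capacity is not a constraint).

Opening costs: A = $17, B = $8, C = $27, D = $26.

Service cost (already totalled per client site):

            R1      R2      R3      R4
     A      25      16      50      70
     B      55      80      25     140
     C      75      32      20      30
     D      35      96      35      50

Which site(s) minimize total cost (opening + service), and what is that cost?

Open A and C; minimum total cost 135.

For any fixed open set, each client site goes to its cheapest open site; total = fixed + service.
{A, C}: R1→A 25, R2→A 16, R3→C 20, R4→C 30. Service 91; fixed 44; total 135.
{A, B, C}: service 91 + fixed 52 = 143
{A, B}: R1→A 25, R2→A 16, R3→B 25, R4→A 70. Service 136; fixed 25; total 161.
{A, B, C, D}: service 91 + fixed 78 = 169
No other subset beats 135.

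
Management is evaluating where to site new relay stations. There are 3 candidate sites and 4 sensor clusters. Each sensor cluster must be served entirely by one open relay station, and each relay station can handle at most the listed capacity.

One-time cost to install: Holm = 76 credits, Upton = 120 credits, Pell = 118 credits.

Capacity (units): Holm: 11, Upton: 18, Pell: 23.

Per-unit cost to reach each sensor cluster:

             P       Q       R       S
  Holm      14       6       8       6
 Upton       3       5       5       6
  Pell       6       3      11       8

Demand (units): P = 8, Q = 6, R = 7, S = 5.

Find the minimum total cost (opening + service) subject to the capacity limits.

Open {Holm, Upton}: P→Upton 3·8=24, Q→Holm 6·6=36, R→Upton 5·7=35, S→Holm 6·5=30.
Loads: Holm carries 11/11, Upton carries 15/18. Service 125; fixed 196; total 321.
Next best feasible plan costs 355.

Minimum total cost: 321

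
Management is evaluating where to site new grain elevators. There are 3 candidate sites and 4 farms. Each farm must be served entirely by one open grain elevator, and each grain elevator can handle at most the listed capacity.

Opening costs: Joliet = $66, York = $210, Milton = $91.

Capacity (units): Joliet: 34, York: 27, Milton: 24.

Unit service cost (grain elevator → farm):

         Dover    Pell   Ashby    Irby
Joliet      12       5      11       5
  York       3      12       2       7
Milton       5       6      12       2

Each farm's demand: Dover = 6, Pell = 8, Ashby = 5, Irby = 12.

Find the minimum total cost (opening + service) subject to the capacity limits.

Open {Joliet}: Dover→Joliet 12·6=72, Pell→Joliet 5·8=40, Ashby→Joliet 11·5=55, Irby→Joliet 5·12=60.
Loads: Joliet carries 31/34. Service 227; fixed 66; total 293.
Next best feasible plan costs 306.

Minimum total cost: 293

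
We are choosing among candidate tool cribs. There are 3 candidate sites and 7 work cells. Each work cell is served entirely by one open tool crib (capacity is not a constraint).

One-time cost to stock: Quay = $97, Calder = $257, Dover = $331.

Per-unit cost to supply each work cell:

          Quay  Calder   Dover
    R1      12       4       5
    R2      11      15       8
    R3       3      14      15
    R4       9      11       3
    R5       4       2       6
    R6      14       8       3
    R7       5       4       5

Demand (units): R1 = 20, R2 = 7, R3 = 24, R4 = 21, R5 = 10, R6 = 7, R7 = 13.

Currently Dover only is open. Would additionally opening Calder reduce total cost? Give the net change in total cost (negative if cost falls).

Current service cost with {Dover}: 725.
Adding Calder: each work cell re-picks its cheapest; new service cost 628, saving 97.
Extra fixed cost: 257. Net change = 257 − 97 = 160.
(Totals: 1056 → 1216.)

No — net change +160 (cost rises by 160).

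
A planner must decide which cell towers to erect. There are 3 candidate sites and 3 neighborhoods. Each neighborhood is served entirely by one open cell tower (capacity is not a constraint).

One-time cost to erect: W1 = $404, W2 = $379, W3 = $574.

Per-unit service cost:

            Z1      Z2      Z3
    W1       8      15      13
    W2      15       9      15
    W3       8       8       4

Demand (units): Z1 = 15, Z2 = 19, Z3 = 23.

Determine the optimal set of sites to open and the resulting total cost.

Open W3 only; minimum total cost 938.

For any fixed open set, each neighborhood goes to its cheapest open site; total = fixed + service.
{W3}: Z1→W3 8·15=120, Z2→W3 8·19=152, Z3→W3 4·23=92. Service 364; fixed 574; total 938.
{W1}: Z1→W1 8·15=120, Z2→W1 15·19=285, Z3→W1 13·23=299. Service 704; fixed 404; total 1108.
{W2}: Z1→W2 15·15=225, Z2→W2 9·19=171, Z3→W2 15·23=345. Service 741; fixed 379; total 1120.
{W1, W2, W3}: Z1→W1 8·15=120, Z2→W3 8·19=152, Z3→W3 4·23=92. Service 364; fixed 1357; total 1721.
(All 7 nonempty subsets were checked; W3 only is lowest.)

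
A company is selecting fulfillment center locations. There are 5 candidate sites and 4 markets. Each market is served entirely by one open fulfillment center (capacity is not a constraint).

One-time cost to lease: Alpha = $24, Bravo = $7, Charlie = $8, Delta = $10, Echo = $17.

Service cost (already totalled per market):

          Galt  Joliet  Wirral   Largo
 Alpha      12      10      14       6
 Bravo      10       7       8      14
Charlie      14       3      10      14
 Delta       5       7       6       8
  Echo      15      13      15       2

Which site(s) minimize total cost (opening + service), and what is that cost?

Open Delta only; minimum total cost 36.

For any fixed open set, each market goes to its cheapest open site; total = fixed + service.
{Delta}: Galt→Delta 5, Joliet→Delta 7, Wirral→Delta 6, Largo→Delta 8. Service 26; fixed 10; total 36.
{Charlie, Delta}: service 22 + fixed 18 = 40
{Bravo, Delta}: service 26 + fixed 17 = 43
{Alpha, Bravo, Charlie, Delta, Echo}: Galt→Delta 5, Joliet→Charlie 3, Wirral→Delta 6, Largo→Echo 2. Service 16; fixed 66; total 82.
No other subset beats 36.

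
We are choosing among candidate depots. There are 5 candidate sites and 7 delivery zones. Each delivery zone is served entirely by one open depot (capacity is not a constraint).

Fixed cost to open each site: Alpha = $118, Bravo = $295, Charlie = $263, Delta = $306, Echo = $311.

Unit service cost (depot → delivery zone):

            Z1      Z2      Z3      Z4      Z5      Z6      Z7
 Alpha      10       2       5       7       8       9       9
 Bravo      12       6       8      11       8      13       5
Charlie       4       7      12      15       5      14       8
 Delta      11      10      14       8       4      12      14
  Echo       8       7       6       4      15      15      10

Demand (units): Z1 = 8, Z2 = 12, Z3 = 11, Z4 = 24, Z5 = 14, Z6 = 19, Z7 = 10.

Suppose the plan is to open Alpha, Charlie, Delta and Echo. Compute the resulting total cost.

Total cost: 1512

Each delivery zone is assigned to its cheapest site among the open ones.
{Alpha, Charlie, Delta, Echo}: Z1→Charlie 4·8=32, Z2→Alpha 2·12=24, Z3→Alpha 5·11=55, Z4→Echo 4·24=96, Z5→Delta 4·14=56, Z6→Alpha 9·19=171, Z7→Charlie 8·10=80. Service 514; fixed 998; total 1512.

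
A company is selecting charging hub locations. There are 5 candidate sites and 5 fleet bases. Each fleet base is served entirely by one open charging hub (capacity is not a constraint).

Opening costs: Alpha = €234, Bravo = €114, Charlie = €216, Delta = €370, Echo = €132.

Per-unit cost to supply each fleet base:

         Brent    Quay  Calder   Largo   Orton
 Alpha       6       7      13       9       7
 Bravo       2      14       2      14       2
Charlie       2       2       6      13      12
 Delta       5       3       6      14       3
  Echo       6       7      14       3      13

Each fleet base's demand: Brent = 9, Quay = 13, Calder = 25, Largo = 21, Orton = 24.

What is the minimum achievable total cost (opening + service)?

Minimum total cost: 516

For any fixed open set, each fleet base goes to its cheapest open site; total = fixed + service.
{Bravo, Echo}: Brent→Bravo 2·9=18, Quay→Echo 7·13=91, Calder→Bravo 2·25=50, Largo→Echo 3·21=63, Orton→Bravo 2·24=48. Service 270; fixed 246; total 516.
{Bravo, Charlie, Echo}: service 205 + fixed 462 = 667
{Bravo}: Brent→Bravo 2·9=18, Quay→Bravo 14·13=182, Calder→Bravo 2·25=50, Largo→Bravo 14·21=294, Orton→Bravo 2·24=48. Service 592; fixed 114; total 706.
{Alpha, Bravo, Charlie, Delta, Echo}: Brent→Bravo 2·9=18, Quay→Charlie 2·13=26, Calder→Bravo 2·25=50, Largo→Echo 3·21=63, Orton→Bravo 2·24=48. Service 205; fixed 1066; total 1271.
No other subset beats 516.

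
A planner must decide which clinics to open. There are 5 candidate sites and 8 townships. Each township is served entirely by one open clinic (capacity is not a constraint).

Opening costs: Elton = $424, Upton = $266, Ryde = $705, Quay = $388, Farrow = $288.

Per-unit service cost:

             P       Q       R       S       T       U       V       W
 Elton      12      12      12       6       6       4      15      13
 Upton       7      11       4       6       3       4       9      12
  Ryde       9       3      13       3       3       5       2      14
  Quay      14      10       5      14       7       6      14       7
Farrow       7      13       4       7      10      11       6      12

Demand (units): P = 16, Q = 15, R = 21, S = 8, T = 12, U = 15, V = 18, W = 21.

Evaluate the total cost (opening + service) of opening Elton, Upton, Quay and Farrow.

Each township is assigned to its cheapest site among the open ones.
{Elton, Upton, Quay, Farrow}: P→Upton 7·16=112, Q→Quay 10·15=150, R→Upton 4·21=84, S→Elton 6·8=48, T→Upton 3·12=36, U→Elton 4·15=60, V→Farrow 6·18=108, W→Quay 7·21=147. Service 745; fixed 1366; total 2111.

Total cost: 2111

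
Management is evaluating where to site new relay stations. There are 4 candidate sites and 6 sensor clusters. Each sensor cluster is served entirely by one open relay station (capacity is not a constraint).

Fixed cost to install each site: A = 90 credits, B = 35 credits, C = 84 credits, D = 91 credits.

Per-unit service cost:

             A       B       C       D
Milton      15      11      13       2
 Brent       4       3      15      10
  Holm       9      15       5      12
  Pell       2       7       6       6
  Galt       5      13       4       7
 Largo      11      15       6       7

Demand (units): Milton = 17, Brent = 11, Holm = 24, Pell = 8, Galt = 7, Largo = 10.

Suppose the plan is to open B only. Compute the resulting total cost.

Each sensor cluster is assigned to its cheapest site among the open ones.
{B}: Milton→B 11·17=187, Brent→B 3·11=33, Holm→B 15·24=360, Pell→B 7·8=56, Galt→B 13·7=91, Largo→B 15·10=150. Service 877; fixed 35; total 912.

Total cost: 912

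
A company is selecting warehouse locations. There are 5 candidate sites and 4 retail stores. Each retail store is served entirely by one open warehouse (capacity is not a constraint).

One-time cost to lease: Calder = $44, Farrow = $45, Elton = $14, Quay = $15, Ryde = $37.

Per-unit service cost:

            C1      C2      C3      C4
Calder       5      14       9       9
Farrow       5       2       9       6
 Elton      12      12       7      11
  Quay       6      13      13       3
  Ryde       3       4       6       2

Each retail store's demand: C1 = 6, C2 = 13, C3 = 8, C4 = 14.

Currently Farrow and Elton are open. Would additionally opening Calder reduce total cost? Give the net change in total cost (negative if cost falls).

No — net change +44 (cost rises by 44).

Current service cost with {Farrow, Elton}: 196.
Adding Calder: each retail store re-picks its cheapest; new service cost 196, saving 0.
Extra fixed cost: 44. Net change = 44 − 0 = 44.
(Totals: 255 → 299.)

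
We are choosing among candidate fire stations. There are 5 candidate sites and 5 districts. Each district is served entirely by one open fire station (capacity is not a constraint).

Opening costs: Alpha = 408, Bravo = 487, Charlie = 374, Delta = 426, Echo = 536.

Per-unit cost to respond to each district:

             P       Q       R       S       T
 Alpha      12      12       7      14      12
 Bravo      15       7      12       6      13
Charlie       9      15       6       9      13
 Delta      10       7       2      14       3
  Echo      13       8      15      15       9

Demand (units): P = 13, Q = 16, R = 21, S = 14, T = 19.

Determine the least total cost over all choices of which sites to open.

Minimum total cost: 963

For any fixed open set, each district goes to its cheapest open site; total = fixed + service.
{Delta}: P→Delta 10·13=130, Q→Delta 7·16=112, R→Delta 2·21=42, S→Delta 14·14=196, T→Delta 3·19=57. Service 537; fixed 426; total 963.
{Charlie}: service 856 + fixed 374 = 1230
{Charlie, Delta}: P→Charlie 9·13=117, Q→Delta 7·16=112, R→Delta 2·21=42, S→Charlie 9·14=126, T→Delta 3·19=57. Service 454; fixed 800; total 1254.
{Alpha, Bravo, Charlie, Delta, Echo}: service 412 + fixed 2231 = 2643
No other subset beats 963.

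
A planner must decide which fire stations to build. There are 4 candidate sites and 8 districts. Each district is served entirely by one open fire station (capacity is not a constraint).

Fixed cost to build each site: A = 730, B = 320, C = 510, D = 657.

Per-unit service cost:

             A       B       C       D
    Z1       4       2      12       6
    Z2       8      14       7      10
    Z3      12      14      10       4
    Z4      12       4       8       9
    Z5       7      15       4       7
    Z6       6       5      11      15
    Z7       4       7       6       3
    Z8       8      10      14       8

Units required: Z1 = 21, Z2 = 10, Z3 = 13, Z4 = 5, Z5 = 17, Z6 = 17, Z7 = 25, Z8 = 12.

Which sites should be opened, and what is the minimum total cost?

Open B only; minimum total cost 1339.

For any fixed open set, each district goes to its cheapest open site; total = fixed + service.
{B}: Z1→B 2·21=42, Z2→B 14·10=140, Z3→B 14·13=182, Z4→B 4·5=20, Z5→B 15·17=255, Z6→B 5·17=85, Z7→B 7·25=175, Z8→B 10·12=120. Service 1019; fixed 320; total 1339.
{B, C}: service 685 + fixed 830 = 1515
{D}: Z1→D 6·21=126, Z2→D 10·10=100, Z3→D 4·13=52, Z4→D 9·5=45, Z5→D 7·17=119, Z6→D 15·17=255, Z7→D 3·25=75, Z8→D 8·12=96. Service 868; fixed 657; total 1525.
{A, B, C, D}: Z1→B 2·21=42, Z2→C 7·10=70, Z3→D 4·13=52, Z4→B 4·5=20, Z5→C 4·17=68, Z6→B 5·17=85, Z7→D 3·25=75, Z8→A 8·12=96. Service 508; fixed 2217; total 2725.
No other subset beats 1339.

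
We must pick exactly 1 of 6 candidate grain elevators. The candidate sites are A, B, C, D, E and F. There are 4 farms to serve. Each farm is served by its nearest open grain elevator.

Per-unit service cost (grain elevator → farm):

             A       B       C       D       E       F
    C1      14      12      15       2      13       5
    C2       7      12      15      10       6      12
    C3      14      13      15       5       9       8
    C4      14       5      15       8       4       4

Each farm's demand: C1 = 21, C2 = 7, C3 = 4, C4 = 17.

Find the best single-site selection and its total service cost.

Choose D only; total service cost 268.

With exactly 1 open, each farm uses its cheapest among the chosen.
{D}: C1→D 2·21=42, C2→D 10·7=70, C3→D 5·4=20, C4→D 8·17=136. Service cost 268.
{F}: service cost 289
{E}: service cost 419
Among all 6 size-1 choices, {D} is lowest.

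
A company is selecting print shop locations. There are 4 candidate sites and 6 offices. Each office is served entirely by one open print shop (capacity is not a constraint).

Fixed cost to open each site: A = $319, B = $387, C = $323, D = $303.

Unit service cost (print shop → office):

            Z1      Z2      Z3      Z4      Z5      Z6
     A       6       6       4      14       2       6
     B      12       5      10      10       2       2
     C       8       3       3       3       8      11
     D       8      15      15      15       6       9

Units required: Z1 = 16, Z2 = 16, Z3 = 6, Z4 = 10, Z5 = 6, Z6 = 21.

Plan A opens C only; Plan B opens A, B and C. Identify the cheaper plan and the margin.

Plan A is cheaper by 449.

Plan A: {C}: Z1→C 8·16=128, Z2→C 3·16=48, Z3→C 3·6=18, Z4→C 3·10=30, Z5→C 8·6=48, Z6→C 11·21=231. Service 503; fixed 323; total 826.
Plan B: {A, B, C}: Z1→A 6·16=96, Z2→C 3·16=48, Z3→C 3·6=18, Z4→C 3·10=30, Z5→A 2·6=12, Z6→B 2·21=42. Service 246; fixed 1029; total 1275.
Difference: |826 − 1275| = 449.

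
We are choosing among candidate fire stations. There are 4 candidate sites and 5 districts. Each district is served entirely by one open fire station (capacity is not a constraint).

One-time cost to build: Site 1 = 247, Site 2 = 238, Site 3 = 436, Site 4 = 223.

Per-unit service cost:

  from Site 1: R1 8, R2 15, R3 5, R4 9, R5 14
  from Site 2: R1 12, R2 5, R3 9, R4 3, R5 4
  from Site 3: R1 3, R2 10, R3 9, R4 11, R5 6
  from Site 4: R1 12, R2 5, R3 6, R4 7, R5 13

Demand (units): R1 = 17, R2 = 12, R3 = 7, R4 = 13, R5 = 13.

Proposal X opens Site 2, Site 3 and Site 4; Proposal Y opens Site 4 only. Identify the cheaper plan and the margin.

Proposal Y is cheaper by 352.

Proposal X: {Site 2, Site 3, Site 4}: R1→Site 3 3·17=51, R2→Site 2 5·12=60, R3→Site 4 6·7=42, R4→Site 2 3·13=39, R5→Site 2 4·13=52. Service 244; fixed 897; total 1141.
Proposal Y: {Site 4}: R1→Site 4 12·17=204, R2→Site 4 5·12=60, R3→Site 4 6·7=42, R4→Site 4 7·13=91, R5→Site 4 13·13=169. Service 566; fixed 223; total 789.
Difference: |1141 − 789| = 352.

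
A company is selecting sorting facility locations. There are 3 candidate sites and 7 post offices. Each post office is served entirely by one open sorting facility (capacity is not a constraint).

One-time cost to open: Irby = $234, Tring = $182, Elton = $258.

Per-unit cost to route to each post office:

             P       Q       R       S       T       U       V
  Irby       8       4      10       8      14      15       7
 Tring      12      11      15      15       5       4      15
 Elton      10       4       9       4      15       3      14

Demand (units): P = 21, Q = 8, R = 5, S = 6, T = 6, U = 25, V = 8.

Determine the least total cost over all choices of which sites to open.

Minimum total cost: 846

For any fixed open set, each post office goes to its cheapest open site; total = fixed + service.
{Elton}: P→Elton 10·21=210, Q→Elton 4·8=32, R→Elton 9·5=45, S→Elton 4·6=24, T→Elton 15·6=90, U→Elton 3·25=75, V→Elton 14·8=112. Service 588; fixed 258; total 846.
{Irby, Tring}: service 484 + fixed 416 = 900
{Tring}: P→Tring 12·21=252, Q→Tring 11·8=88, R→Tring 15·5=75, S→Tring 15·6=90, T→Tring 5·6=30, U→Tring 4·25=100, V→Tring 15·8=120. Service 755; fixed 182; total 937.
{Irby, Tring, Elton}: P→Irby 8·21=168, Q→Irby 4·8=32, R→Elton 9·5=45, S→Elton 4·6=24, T→Tring 5·6=30, U→Elton 3·25=75, V→Irby 7·8=56. Service 430; fixed 674; total 1104.
(All 7 nonempty subsets were checked; Elton only is lowest.)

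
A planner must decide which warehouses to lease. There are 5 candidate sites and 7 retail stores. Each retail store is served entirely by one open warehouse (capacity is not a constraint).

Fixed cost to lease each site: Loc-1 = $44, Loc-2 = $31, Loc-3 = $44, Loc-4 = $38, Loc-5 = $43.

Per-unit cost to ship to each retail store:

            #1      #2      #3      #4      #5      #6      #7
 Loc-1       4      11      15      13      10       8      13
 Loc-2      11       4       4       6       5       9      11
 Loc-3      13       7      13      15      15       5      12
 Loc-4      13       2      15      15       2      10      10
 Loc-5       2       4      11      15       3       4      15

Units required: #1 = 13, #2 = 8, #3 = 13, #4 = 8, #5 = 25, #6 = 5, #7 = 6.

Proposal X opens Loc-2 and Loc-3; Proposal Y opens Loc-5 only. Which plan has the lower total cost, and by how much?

Proposal Y is cheaper by 17.

Proposal X: {Loc-2, Loc-3}: #1→Loc-2 11·13=143, #2→Loc-2 4·8=32, #3→Loc-2 4·13=52, #4→Loc-2 6·8=48, #5→Loc-2 5·25=125, #6→Loc-3 5·5=25, #7→Loc-2 11·6=66. Service 491; fixed 75; total 566.
Proposal Y: {Loc-5}: #1→Loc-5 2·13=26, #2→Loc-5 4·8=32, #3→Loc-5 11·13=143, #4→Loc-5 15·8=120, #5→Loc-5 3·25=75, #6→Loc-5 4·5=20, #7→Loc-5 15·6=90. Service 506; fixed 43; total 549.
Difference: |566 − 549| = 17.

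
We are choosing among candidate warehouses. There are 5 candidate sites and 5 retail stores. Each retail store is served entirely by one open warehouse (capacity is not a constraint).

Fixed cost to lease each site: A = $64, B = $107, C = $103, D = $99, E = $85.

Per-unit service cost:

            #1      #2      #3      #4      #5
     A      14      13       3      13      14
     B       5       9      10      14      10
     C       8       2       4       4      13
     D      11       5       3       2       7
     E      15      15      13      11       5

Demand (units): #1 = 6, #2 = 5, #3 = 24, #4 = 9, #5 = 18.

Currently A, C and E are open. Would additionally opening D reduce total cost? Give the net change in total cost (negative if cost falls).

Current service cost with {A, C, E}: 256.
Adding D: each retail store re-picks its cheapest; new service cost 238, saving 18.
Extra fixed cost: 99. Net change = 99 − 18 = 81.
(Totals: 508 → 589.)

No — net change +81 (cost rises by 81).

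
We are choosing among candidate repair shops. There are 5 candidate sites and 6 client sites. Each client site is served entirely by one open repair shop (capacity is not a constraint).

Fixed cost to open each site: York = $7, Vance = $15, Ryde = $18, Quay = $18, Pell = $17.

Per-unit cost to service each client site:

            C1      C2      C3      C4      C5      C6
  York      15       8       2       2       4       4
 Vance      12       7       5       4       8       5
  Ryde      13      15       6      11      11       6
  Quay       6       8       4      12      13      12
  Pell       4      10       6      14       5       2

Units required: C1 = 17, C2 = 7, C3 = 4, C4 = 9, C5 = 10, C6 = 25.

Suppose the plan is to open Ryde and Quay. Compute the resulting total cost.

Total cost: 569

Each client site is assigned to its cheapest site among the open ones.
{Ryde, Quay}: C1→Quay 6·17=102, C2→Quay 8·7=56, C3→Quay 4·4=16, C4→Ryde 11·9=99, C5→Ryde 11·10=110, C6→Ryde 6·25=150. Service 533; fixed 36; total 569.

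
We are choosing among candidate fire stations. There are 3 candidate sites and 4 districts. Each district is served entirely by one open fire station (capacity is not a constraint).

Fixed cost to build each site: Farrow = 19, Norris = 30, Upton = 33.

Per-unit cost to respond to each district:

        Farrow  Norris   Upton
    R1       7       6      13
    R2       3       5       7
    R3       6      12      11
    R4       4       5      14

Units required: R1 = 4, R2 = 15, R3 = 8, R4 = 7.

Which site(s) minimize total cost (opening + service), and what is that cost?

Open Farrow only; minimum total cost 168.

For any fixed open set, each district goes to its cheapest open site; total = fixed + service.
{Farrow}: R1→Farrow 7·4=28, R2→Farrow 3·15=45, R3→Farrow 6·8=48, R4→Farrow 4·7=28. Service 149; fixed 19; total 168.
{Farrow, Norris}: service 145 + fixed 49 = 194
{Farrow, Upton}: service 149 + fixed 52 = 201
{Farrow, Norris, Upton}: service 145 + fixed 82 = 227
(All 7 nonempty subsets were checked; Farrow only is lowest.)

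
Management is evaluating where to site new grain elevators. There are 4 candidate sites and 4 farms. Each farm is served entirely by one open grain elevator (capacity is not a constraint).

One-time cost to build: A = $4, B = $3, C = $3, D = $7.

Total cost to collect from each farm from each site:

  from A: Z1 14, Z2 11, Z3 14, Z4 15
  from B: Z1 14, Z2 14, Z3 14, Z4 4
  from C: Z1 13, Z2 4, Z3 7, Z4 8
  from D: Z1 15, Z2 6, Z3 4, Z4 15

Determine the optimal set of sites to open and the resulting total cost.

Open B and C; minimum total cost 34.

For any fixed open set, each farm goes to its cheapest open site; total = fixed + service.
{B, C}: Z1→C 13, Z2→C 4, Z3→C 7, Z4→B 4. Service 28; fixed 6; total 34.
{C}: service 32 + fixed 3 = 35
{A, B, C}: Z1→C 13, Z2→C 4, Z3→C 7, Z4→B 4. Service 28; fixed 10; total 38.
{A, B, C, D}: Z1→C 13, Z2→C 4, Z3→D 4, Z4→B 4. Service 25; fixed 17; total 42.
No other subset beats 34.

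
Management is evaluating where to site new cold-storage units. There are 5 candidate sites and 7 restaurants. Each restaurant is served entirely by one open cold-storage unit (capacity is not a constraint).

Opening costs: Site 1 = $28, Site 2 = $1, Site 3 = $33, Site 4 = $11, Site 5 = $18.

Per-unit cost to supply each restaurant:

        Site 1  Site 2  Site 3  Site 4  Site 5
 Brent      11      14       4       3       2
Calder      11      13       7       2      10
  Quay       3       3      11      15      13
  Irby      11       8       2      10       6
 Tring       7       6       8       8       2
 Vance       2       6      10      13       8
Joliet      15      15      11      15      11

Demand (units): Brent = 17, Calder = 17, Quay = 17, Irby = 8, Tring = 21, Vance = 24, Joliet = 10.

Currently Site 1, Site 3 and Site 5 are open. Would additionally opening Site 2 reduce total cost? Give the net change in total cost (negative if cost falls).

Current service cost with {Site 1, Site 3, Site 5}: 420.
Adding Site 2: each restaurant re-picks its cheapest; new service cost 420, saving 0.
Extra fixed cost: 1. Net change = 1 − 0 = 1.
(Totals: 499 → 500.)

No — net change +1 (cost rises by 1).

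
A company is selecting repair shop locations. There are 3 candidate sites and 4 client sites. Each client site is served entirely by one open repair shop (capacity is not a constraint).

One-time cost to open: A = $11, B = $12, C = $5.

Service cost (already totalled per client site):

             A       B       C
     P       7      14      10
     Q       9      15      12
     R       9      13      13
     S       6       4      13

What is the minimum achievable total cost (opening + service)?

Minimum total cost: 42

For any fixed open set, each client site goes to its cheapest open site; total = fixed + service.
{A}: P→A 7, Q→A 9, R→A 9, S→A 6. Service 31; fixed 11; total 42.
{A, C}: service 31 + fixed 16 = 47
{A, B}: service 29 + fixed 23 = 52
{A, B, C}: service 29 + fixed 28 = 57
No other subset beats 42.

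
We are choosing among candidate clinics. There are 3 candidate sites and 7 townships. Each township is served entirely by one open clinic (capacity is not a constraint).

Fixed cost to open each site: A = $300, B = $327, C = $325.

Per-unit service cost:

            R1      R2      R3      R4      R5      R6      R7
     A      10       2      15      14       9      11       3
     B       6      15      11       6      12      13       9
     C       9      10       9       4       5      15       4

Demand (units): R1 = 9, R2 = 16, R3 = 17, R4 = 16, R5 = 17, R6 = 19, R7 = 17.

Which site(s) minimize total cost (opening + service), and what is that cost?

For any fixed open set, each township goes to its cheapest open site; total = fixed + service.
{C}: R1→C 9·9=81, R2→C 10·16=160, R3→C 9·17=153, R4→C 4·16=64, R5→C 5·17=85, R6→C 15·19=285, R7→C 4·17=68. Service 896; fixed 325; total 1221.
{A, C}: R1→C 9·9=81, R2→A 2·16=32, R3→C 9·17=153, R4→C 4·16=64, R5→C 5·17=85, R6→A 11·19=209, R7→A 3·17=51. Service 675; fixed 625; total 1300.
{A}: service 1014 + fixed 300 = 1314
{A, B, C}: R1→B 6·9=54, R2→A 2·16=32, R3→C 9·17=153, R4→C 4·16=64, R5→C 5·17=85, R6→A 11·19=209, R7→A 3·17=51. Service 648; fixed 952; total 1600.
No other subset beats 1221.

Open C only; minimum total cost 1221.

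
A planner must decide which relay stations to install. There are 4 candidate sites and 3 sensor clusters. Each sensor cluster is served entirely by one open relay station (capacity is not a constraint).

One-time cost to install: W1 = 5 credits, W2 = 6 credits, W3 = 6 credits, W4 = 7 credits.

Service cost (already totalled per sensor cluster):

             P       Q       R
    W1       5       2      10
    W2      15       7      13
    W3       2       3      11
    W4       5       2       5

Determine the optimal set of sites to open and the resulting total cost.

Open W4 only; minimum total cost 19.

For any fixed open set, each sensor cluster goes to its cheapest open site; total = fixed + service.
{W4}: P→W4 5, Q→W4 2, R→W4 5. Service 12; fixed 7; total 19.
{W1}: P→W1 5, Q→W1 2, R→W1 10. Service 17; fixed 5; total 22.
{W3}: service 16 + fixed 6 = 22
{W1, W2, W3, W4}: P→W3 2, Q→W1 2, R→W4 5. Service 9; fixed 24; total 33.
No other subset beats 19.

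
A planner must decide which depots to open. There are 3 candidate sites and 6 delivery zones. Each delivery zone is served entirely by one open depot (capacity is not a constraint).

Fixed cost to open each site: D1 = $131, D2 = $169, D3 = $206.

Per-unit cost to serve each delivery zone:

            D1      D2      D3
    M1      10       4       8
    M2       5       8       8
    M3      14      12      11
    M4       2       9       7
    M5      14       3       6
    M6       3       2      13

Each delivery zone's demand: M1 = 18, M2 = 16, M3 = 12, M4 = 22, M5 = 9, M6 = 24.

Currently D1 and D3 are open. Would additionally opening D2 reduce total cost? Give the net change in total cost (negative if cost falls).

Current service cost with {D1, D3}: 526.
Adding D2: each delivery zone re-picks its cheapest; new service cost 403, saving 123.
Extra fixed cost: 169. Net change = 169 − 123 = 46.
(Totals: 863 → 909.)

No — net change +46 (cost rises by 46).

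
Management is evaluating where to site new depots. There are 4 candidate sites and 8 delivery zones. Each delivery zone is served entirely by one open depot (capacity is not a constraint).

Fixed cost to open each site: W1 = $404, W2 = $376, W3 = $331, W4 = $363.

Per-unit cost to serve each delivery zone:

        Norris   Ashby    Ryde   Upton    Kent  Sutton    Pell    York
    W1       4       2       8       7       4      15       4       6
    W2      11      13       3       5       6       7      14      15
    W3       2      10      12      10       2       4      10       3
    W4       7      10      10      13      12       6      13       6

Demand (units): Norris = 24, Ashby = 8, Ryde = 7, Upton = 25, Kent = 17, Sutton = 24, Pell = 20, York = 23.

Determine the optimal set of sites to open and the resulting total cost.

Open W3 only; minimum total cost 1192.

For any fixed open set, each delivery zone goes to its cheapest open site; total = fixed + service.
{W3}: Norris→W3 2·24=48, Ashby→W3 10·8=80, Ryde→W3 12·7=84, Upton→W3 10·25=250, Kent→W3 2·17=34, Sutton→W3 4·24=96, Pell→W3 10·20=200, York→W3 3·23=69. Service 861; fixed 331; total 1192.
{W1, W3}: service 574 + fixed 735 = 1309
{W2, W3}: service 673 + fixed 707 = 1380
{W1, W2, W3, W4}: Norris→W3 2·24=48, Ashby→W1 2·8=16, Ryde→W2 3·7=21, Upton→W2 5·25=125, Kent→W3 2·17=34, Sutton→W3 4·24=96, Pell→W1 4·20=80, York→W3 3·23=69. Service 489; fixed 1474; total 1963.
(All 15 nonempty subsets were checked; W3 only is lowest.)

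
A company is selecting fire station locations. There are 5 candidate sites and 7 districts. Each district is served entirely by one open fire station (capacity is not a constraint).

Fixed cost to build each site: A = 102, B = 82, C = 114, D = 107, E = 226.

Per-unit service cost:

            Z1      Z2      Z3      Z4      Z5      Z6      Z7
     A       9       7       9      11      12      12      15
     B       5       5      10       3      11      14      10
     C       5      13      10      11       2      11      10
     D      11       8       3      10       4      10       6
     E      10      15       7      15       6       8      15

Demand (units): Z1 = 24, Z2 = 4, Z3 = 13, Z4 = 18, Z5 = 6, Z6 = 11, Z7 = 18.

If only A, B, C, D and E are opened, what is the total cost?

Total cost: 1072

Each district is assigned to its cheapest site among the open ones.
{A, B, C, D, E}: Z1→B 5·24=120, Z2→B 5·4=20, Z3→D 3·13=39, Z4→B 3·18=54, Z5→C 2·6=12, Z6→E 8·11=88, Z7→D 6·18=108. Service 441; fixed 631; total 1072.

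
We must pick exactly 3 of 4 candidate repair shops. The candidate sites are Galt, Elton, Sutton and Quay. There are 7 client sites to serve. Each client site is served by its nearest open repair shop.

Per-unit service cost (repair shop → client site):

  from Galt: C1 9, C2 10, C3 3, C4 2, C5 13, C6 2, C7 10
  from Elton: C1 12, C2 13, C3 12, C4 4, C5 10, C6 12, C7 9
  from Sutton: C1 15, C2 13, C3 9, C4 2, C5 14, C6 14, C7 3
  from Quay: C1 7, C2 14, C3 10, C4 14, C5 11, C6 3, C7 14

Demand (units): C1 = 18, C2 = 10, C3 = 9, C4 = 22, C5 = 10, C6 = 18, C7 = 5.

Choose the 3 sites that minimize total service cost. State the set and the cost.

Choose Galt, Sutton and Quay; total service cost 458.

With exactly 3 open, each client site uses its cheapest among the chosen.
{Galt, Sutton, Quay}: C1→Quay 7·18=126, C2→Galt 10·10=100, C3→Galt 3·9=27, C4→Galt 2·22=44, C5→Quay 11·10=110, C6→Galt 2·18=36, C7→Sutton 3·5=15. Service cost 458.
{Galt, Elton, Quay}: service cost 478
{Galt, Elton, Sutton}: service cost 484
Among all 4 size-3 choices, {Galt, Sutton, Quay} is lowest.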